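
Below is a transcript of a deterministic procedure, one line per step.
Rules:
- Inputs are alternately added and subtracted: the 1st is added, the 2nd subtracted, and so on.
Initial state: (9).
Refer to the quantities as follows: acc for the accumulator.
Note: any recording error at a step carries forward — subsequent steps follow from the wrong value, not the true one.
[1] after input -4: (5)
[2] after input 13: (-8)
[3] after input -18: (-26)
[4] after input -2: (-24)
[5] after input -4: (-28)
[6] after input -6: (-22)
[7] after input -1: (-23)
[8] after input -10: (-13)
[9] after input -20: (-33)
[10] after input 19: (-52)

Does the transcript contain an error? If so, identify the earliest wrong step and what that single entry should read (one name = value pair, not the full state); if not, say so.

no error

Recomputing the run from the initial state:
step 1: acc = 5
step 2: acc = -8
step 3: acc = -26
step 4: acc = -24
step 5: acc = -28
step 6: acc = -22
step 7: acc = -23
step 8: acc = -13
step 9: acc = -33
step 10: acc = -52
This matches the transcript at every step.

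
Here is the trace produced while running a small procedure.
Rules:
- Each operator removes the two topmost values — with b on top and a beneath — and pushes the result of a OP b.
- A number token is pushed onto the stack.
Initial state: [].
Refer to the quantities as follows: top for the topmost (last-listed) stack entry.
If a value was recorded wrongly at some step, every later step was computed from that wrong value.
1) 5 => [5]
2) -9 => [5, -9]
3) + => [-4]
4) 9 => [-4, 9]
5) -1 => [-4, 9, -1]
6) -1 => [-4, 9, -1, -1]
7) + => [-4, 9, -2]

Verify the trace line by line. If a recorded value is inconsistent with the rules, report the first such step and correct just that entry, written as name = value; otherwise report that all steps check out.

Recomputing the run from the initial state:
step 1: [5]
step 2: [5, -9]
step 3: [-4]
step 4: [-4, 9]
step 5: [-4, 9, -1]
step 6: [-4, 9, -1, -1]
step 7: [-4, 9, -2]
This matches the trace at every step.

no error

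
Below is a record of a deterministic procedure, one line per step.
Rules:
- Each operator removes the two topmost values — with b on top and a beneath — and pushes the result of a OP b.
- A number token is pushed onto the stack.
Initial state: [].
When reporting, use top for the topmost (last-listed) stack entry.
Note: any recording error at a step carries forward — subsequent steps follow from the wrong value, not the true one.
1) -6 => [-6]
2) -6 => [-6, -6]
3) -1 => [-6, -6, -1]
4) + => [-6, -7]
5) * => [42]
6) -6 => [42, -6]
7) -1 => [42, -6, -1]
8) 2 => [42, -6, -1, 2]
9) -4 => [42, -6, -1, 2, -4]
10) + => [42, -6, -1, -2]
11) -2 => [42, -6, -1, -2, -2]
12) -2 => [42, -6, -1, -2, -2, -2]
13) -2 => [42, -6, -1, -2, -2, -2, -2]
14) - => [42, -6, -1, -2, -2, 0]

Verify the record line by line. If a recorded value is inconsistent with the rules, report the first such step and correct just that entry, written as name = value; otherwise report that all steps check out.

1. push -6: top = -6 (consistent with the record)
2. push -6: top = -6 (verified)
3. push -1: top = -1 (same as recorded)
4. -6 + -1 = -7 (same as recorded)
5. -6 * -7 = 42 (same as recorded)
6. push -6: top = -6 (checks out)
7. push -1: top = -1 (matches)
8. push 2: top = 2 (agrees with the record)
9. push -4: top = -4 (exactly as logged)
10. 2 + -4 = -2 (exactly as logged)
11. push -2: top = -2 (exactly as logged)
12. push -2: top = -2 (confirmed correct)
13. push -2: top = -2 (matches)
14. -2 - -2 = 0 (matches)
The recomputation confirms every line.

no error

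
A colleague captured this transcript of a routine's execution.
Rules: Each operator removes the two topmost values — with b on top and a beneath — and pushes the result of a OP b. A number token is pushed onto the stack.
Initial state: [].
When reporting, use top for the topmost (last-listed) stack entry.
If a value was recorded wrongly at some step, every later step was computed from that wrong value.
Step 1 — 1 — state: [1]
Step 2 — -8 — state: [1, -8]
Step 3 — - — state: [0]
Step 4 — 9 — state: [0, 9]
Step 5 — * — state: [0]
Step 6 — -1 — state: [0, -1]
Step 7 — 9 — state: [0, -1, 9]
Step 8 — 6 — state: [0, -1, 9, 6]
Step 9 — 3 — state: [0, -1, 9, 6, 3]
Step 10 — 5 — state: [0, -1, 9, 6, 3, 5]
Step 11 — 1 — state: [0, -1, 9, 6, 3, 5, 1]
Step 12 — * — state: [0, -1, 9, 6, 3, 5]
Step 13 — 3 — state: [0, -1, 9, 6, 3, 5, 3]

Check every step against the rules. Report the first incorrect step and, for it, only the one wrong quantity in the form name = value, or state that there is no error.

step 3, top = 9

Recomputing the run from the initial state:
step 1: [1]
step 2: [1, -8]
step 3: [9]
step 4: [9, 9]
step 5: [81]
step 6: [81, -1]
step 7: [81, -1, 9]
step 8: [81, -1, 9, 6]
step 9: [81, -1, 9, 6, 3]
step 10: [81, -1, 9, 6, 3, 5]
step 11: [81, -1, 9, 6, 3, 5, 1]
step 12: [81, -1, 9, 6, 3, 5]
step 13: [81, -1, 9, 6, 3, 5, 3]
The first disagreement with the transcript is at step 3, where the value should be top = 9.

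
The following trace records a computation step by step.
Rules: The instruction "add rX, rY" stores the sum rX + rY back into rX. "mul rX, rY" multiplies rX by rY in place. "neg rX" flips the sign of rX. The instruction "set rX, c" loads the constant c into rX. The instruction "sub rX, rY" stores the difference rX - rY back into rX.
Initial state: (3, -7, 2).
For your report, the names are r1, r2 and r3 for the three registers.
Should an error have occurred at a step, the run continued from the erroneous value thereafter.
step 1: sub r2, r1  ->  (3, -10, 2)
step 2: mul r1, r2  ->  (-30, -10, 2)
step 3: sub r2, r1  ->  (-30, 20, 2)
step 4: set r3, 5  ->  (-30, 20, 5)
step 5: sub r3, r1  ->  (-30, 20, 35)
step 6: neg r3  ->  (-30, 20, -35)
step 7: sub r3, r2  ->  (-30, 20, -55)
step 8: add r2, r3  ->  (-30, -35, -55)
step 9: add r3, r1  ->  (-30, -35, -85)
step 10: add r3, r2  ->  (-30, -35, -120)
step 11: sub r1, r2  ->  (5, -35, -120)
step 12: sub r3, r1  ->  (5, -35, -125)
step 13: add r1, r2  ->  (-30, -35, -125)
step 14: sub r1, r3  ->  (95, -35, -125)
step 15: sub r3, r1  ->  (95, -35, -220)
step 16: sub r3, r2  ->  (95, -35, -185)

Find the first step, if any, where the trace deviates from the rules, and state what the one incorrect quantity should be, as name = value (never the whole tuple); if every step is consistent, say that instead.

Step 1: r2 = -7 - 3 = -10 — same as recorded.
Step 2: r1 = 3 * -10 = -30 — checks out.
Step 3: r2 = -10 - -30 = 20 — matches.
Step 4: r3 = 5 — verified.
Step 5: r3 = 5 - -30 = 35 — confirmed correct.
Step 6: r3 = -(35) = -35 — agrees with the trace.
Step 7: r3 = -35 - 20 = -55 — no discrepancy.
Step 8: r2 = 20 + -55 = -35 — agrees with the trace.
Step 9: r3 = -55 + -30 = -85 — verified.
Step 10: r3 = -85 + -35 = -120 — same as recorded.
Step 11: r1 = -30 - -35 = 5 — exactly as logged.
Step 12: r3 = -120 - 5 = -125 — in agreement.
Step 13: r1 = 5 + -35 = -30 — verified.
Step 14: r1 = -30 - -125 = 95 — verified.
Step 15: r3 = -125 - 95 = -220 — confirmed correct.
Step 16: r3 = -220 - -35 = -185 — no discrepancy.
The recomputation confirms every line.

no error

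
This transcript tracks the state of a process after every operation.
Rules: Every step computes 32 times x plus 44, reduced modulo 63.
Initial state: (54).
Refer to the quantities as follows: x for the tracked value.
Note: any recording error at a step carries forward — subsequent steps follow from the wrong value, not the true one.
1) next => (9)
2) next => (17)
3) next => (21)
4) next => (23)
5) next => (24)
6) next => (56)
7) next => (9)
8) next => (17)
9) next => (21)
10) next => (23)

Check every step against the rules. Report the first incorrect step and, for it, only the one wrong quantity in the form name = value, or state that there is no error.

step 1, x = 8

Step 1: x = (32*54 + 44) mod 63 = 8 — the recorded entry deviates here.
The audit stops at step 1: the recorded entry is wrong and should be x = 8.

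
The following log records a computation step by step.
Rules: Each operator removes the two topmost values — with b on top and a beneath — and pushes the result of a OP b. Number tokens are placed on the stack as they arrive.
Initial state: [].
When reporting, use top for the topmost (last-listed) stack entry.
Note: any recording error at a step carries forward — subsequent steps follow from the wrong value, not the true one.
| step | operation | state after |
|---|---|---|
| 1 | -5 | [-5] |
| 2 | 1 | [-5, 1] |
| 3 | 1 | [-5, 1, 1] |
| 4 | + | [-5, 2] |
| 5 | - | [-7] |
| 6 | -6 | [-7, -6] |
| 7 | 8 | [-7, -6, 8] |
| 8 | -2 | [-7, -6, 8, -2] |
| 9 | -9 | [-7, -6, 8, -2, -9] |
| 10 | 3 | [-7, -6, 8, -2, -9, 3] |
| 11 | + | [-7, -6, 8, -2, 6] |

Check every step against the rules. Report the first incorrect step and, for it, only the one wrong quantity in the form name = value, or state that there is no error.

step 11, top = -6

Recomputing the run from the initial state:
step 1: [-5]
step 2: [-5, 1]
step 3: [-5, 1, 1]
step 4: [-5, 2]
step 5: [-7]
step 6: [-7, -6]
step 7: [-7, -6, 8]
step 8: [-7, -6, 8, -2]
step 9: [-7, -6, 8, -2, -9]
step 10: [-7, -6, 8, -2, -9, 3]
step 11: [-7, -6, 8, -2, -6]
The first disagreement with the log is at step 11, where the value should be top = -6.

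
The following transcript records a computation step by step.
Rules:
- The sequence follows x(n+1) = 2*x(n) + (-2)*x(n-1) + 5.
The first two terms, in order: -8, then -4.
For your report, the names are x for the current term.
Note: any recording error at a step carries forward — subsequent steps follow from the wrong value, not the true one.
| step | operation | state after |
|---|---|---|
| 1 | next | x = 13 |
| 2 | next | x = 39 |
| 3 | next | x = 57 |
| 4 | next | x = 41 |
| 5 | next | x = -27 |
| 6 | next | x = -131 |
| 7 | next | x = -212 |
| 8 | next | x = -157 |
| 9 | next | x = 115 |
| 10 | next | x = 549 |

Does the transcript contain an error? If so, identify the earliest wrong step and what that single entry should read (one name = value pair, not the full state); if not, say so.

step 7, x = -203

Step 1: x = 2*(-4) + (-2)*(-8) + (5) = 13 — exactly as logged.
Step 2: x = 2*(13) + (-2)*(-4) + (5) = 39 — in agreement.
Step 3: x = 2*(39) + (-2)*(13) + (5) = 57 — exactly as logged.
Step 4: x = 2*(57) + (-2)*(39) + (5) = 41 — agrees with the transcript.
Step 5: x = 2*(41) + (-2)*(57) + (5) = -27 — agrees with the transcript.
Step 6: x = 2*(-27) + (-2)*(41) + (5) = -131 — same as recorded.
Step 7: x = 2*(-131) + (-2)*(-27) + (5) = -203 — not what was recorded.
Step 7 is the first one off; corrected, x = -203.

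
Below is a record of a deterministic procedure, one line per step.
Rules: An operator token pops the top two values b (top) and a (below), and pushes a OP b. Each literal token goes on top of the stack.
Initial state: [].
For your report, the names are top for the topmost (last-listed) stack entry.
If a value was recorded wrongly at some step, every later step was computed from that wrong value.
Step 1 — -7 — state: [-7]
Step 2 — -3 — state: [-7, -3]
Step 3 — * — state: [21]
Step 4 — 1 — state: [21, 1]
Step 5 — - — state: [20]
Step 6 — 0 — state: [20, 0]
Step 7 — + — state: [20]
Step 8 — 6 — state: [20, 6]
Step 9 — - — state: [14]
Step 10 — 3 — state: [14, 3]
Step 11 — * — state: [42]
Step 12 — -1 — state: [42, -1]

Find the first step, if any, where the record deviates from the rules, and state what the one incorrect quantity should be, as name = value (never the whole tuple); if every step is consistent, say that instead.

step 1: push -7: top = -7 -> consistent with the record
step 2: push -3: top = -3 -> exactly as logged
step 3: -7 * -3 = 21 -> consistent with the record
step 4: push 1: top = 1 -> consistent with the record
step 5: 21 - 1 = 20 -> verified
step 6: push 0: top = 0 -> same as recorded
step 7: 20 + 0 = 20 -> in agreement
step 8: push 6: top = 6 -> in agreement
step 9: 20 - 6 = 14 -> exactly as logged
step 10: push 3: top = 3 -> no discrepancy
step 11: 14 * 3 = 42 -> no discrepancy
step 12: push -1: top = -1 -> exactly as logged
No step deviates from the rules.

no error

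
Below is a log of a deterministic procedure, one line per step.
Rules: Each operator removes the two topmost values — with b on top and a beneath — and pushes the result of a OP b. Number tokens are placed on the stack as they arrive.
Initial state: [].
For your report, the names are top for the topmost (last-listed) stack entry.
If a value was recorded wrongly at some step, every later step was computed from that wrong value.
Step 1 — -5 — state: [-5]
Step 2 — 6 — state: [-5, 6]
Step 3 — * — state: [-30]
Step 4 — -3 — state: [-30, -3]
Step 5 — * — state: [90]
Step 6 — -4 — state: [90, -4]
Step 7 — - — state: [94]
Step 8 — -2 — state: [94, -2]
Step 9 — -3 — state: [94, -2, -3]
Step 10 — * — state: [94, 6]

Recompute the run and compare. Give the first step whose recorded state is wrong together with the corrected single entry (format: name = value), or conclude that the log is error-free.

no error

step 1: push -5: top = -5 -> verified
step 2: push 6: top = 6 -> verified
step 3: -5 * 6 = -30 -> exactly as logged
step 4: push -3: top = -3 -> confirmed correct
step 5: -30 * -3 = 90 -> no discrepancy
step 6: push -4: top = -4 -> same as recorded
step 7: 90 - -4 = 94 -> agrees with the log
step 8: push -2: top = -2 -> agrees with the log
step 9: push -3: top = -3 -> consistent with the log
step 10: -2 * -3 = 6 -> exactly as logged
No step deviates from the rules.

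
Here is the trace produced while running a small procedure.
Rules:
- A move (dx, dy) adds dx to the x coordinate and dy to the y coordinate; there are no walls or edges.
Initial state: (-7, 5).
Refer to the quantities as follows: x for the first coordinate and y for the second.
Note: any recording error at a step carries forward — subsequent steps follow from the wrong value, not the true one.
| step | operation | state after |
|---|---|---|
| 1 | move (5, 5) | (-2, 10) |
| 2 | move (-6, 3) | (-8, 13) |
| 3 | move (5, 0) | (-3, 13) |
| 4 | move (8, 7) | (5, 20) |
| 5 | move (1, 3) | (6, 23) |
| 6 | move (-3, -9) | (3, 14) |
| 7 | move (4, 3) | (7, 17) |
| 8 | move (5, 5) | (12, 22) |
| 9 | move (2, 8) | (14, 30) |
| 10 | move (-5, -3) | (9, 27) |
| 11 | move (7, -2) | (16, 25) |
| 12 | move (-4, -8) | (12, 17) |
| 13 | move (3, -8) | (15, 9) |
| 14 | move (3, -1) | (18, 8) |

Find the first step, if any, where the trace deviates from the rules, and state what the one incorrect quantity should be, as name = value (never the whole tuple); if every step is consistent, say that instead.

no error

Recomputing the run from the initial state:
step 1: x = -2, y = 10
step 2: x = -8, y = 13
step 3: x = -3, y = 13
step 4: x = 5, y = 20
step 5: x = 6, y = 23
step 6: x = 3, y = 14
step 7: x = 7, y = 17
step 8: x = 12, y = 22
step 9: x = 14, y = 30
step 10: x = 9, y = 27
step 11: x = 16, y = 25
step 12: x = 12, y = 17
step 13: x = 15, y = 9
step 14: x = 18, y = 8
This matches the trace at every step.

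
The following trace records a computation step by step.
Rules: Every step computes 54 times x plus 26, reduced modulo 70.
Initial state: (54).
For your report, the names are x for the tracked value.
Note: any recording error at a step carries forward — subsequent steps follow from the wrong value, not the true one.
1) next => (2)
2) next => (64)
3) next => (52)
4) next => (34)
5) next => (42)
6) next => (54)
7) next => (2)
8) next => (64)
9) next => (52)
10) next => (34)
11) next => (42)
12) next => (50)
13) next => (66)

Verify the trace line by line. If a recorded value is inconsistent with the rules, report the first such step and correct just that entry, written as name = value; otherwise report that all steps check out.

Recomputing the run from the initial state:
step 1: x = 2
step 2: x = 64
step 3: x = 52
step 4: x = 34
step 5: x = 42
step 6: x = 54
step 7: x = 2
step 8: x = 64
step 9: x = 52
step 10: x = 34
step 11: x = 42
step 12: x = 54
step 13: x = 2
The first disagreement with the trace is at step 12, where the value should be x = 54.

step 12, x = 54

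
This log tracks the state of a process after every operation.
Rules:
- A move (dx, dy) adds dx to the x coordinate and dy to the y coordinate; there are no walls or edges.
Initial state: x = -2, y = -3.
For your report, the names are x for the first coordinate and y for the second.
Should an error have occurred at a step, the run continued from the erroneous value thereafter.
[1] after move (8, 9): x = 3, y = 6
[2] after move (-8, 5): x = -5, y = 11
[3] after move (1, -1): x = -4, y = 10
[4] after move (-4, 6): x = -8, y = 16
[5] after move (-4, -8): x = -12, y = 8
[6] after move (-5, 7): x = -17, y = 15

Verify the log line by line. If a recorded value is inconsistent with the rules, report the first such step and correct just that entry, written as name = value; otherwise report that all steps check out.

Recomputing the run from the initial state:
step 1: x = 6, y = 6
step 2: x = -2, y = 11
step 3: x = -1, y = 10
step 4: x = -5, y = 16
step 5: x = -9, y = 8
step 6: x = -14, y = 15
The first disagreement with the log is at step 1, where the value should be x = 6.

step 1, x = 6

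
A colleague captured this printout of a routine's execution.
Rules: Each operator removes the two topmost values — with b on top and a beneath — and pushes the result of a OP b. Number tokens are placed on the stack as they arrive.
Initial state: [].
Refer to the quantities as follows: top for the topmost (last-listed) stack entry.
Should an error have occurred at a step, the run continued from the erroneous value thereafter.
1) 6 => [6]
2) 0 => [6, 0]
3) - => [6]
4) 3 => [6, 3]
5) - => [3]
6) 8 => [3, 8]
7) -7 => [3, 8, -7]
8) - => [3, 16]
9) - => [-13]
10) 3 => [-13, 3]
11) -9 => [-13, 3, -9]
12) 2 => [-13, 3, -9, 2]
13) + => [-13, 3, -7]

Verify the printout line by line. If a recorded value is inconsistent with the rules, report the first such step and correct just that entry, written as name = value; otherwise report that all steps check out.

step 8, top = 15

1. push 6: top = 6 (in agreement)
2. push 0: top = 0 (matches)
3. 6 - 0 = 6 (consistent with the printout)
4. push 3: top = 3 (same as recorded)
5. 6 - 3 = 3 (same as recorded)
6. push 8: top = 8 (no discrepancy)
7. push -7: top = -7 (verified)
8. 8 - -7 = 15 (a discrepancy with the printout)
The earliest wrong entry is at step 8: it should read top = 15.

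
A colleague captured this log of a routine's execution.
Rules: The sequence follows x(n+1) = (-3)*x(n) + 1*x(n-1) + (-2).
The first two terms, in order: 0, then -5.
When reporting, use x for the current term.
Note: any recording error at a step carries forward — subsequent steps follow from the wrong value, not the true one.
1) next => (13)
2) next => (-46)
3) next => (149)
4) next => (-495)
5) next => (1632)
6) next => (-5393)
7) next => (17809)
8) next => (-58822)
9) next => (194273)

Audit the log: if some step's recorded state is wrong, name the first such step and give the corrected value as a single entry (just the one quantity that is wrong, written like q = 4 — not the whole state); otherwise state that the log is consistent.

1. x = -3*(-5) + (1)*(0) + (-2) = 13 (no discrepancy)
2. x = -3*(13) + (1)*(-5) + (-2) = -46 (consistent with the log)
3. x = -3*(-46) + (1)*(13) + (-2) = 149 (confirmed correct)
4. x = -3*(149) + (1)*(-46) + (-2) = -495 (exactly as logged)
5. x = -3*(-495) + (1)*(149) + (-2) = 1632 (checks out)
6. x = -3*(1632) + (1)*(-495) + (-2) = -5393 (no discrepancy)
7. x = -3*(-5393) + (1)*(1632) + (-2) = 17809 (matches)
8. x = -3*(17809) + (1)*(-5393) + (-2) = -58822 (checks out)
9. x = -3*(-58822) + (1)*(17809) + (-2) = 194273 (no discrepancy)
Nothing is out of place; the run is error-free.

no error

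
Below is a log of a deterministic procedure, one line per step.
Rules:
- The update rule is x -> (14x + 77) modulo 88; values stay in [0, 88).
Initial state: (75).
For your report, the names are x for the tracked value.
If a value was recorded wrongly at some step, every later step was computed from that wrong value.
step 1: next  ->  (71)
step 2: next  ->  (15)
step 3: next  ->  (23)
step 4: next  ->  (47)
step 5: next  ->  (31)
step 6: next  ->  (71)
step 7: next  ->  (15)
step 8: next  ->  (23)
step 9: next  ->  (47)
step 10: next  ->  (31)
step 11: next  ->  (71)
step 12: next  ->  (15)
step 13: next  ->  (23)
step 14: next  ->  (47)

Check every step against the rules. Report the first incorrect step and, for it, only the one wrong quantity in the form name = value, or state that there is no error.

no error

step 1: x = (14*75 + 77) mod 88 = 71 -> no discrepancy
step 2: x = (14*71 + 77) mod 88 = 15 -> same as recorded
step 3: x = (14*15 + 77) mod 88 = 23 -> matches
step 4: x = (14*23 + 77) mod 88 = 47 -> same as recorded
step 5: x = (14*47 + 77) mod 88 = 31 -> matches
step 6: x = (14*31 + 77) mod 88 = 71 -> consistent with the log
step 7: x = (14*71 + 77) mod 88 = 15 -> consistent with the log
step 8: x = (14*15 + 77) mod 88 = 23 -> checks out
step 9: x = (14*23 + 77) mod 88 = 47 -> exactly as logged
step 10: x = (14*47 + 77) mod 88 = 31 -> consistent with the log
step 11: x = (14*31 + 77) mod 88 = 71 -> exactly as logged
step 12: x = (14*71 + 77) mod 88 = 15 -> checks out
step 13: x = (14*15 + 77) mod 88 = 23 -> exactly as logged
step 14: x = (14*23 + 77) mod 88 = 47 -> consistent with the log
The whole run recomputes cleanly — no discrepancies.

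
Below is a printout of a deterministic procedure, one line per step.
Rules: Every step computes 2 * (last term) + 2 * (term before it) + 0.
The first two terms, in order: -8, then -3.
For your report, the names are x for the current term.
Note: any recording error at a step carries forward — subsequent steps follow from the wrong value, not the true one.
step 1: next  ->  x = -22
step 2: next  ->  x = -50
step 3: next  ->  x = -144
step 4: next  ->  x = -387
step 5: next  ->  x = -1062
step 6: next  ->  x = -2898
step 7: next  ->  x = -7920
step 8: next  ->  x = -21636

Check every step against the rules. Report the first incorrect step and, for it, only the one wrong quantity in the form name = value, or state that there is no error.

step 4, x = -388

Recomputing the run from the initial state:
step 1: x = -22
step 2: x = -50
step 3: x = -144
step 4: x = -388
step 5: x = -1064
step 6: x = -2904
step 7: x = -7936
step 8: x = -21680
The first disagreement with the printout is at step 4, where the value should be x = -388.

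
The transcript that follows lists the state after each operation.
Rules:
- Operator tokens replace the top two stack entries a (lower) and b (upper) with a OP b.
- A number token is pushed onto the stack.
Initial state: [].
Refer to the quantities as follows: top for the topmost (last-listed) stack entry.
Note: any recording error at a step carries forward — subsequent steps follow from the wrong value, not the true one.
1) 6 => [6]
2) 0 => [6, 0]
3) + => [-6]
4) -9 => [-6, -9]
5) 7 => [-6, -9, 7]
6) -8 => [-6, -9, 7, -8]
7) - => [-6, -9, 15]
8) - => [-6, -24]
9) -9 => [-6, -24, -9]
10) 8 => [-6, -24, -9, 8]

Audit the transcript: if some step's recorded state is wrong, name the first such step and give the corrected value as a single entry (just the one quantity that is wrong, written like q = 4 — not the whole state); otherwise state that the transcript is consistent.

step 3, top = 6

step 1: push 6: top = 6 -> agrees with the transcript
step 2: push 0: top = 0 -> no discrepancy
step 3: 6 + 0 = 6 -> the recorded entry deviates here
The audit stops at step 3: the recorded entry is wrong and should be top = 6.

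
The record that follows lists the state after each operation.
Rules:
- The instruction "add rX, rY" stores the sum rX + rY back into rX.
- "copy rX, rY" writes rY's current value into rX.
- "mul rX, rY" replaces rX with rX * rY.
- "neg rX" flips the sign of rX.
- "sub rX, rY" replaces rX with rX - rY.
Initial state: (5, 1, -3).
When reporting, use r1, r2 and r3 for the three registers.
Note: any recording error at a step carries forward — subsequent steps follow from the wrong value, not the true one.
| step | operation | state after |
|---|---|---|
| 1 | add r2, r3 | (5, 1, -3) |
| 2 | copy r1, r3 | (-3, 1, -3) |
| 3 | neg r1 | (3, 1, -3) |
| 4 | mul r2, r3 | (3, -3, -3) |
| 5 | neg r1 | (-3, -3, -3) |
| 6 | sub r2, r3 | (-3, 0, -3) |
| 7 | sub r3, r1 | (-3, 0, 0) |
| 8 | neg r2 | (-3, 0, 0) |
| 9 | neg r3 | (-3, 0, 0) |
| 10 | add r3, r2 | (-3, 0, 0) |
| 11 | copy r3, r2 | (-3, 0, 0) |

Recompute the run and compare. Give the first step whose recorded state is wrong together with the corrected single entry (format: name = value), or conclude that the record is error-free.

step 1, r2 = -2

Recomputing the run from the initial state:
step 1: r1 = 5, r2 = -2, r3 = -3
step 2: r1 = -3, r2 = -2, r3 = -3
step 3: r1 = 3, r2 = -2, r3 = -3
step 4: r1 = 3, r2 = 6, r3 = -3
step 5: r1 = -3, r2 = 6, r3 = -3
step 6: r1 = -3, r2 = 9, r3 = -3
step 7: r1 = -3, r2 = 9, r3 = 0
step 8: r1 = -3, r2 = -9, r3 = 0
step 9: r1 = -3, r2 = -9, r3 = 0
step 10: r1 = -3, r2 = -9, r3 = -9
step 11: r1 = -3, r2 = -9, r3 = -9
The first disagreement with the record is at step 1, where the value should be r2 = -2.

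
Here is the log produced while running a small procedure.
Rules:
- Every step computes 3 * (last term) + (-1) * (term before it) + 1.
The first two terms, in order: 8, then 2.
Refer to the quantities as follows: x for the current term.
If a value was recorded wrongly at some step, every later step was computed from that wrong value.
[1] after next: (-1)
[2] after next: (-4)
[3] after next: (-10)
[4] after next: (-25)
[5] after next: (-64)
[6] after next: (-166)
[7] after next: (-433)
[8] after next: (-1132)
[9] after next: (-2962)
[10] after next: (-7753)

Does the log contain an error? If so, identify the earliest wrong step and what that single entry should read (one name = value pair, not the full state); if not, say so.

no error

step 1: x = 3*(2) + (-1)*(8) + (1) = -1 -> matches
step 2: x = 3*(-1) + (-1)*(2) + (1) = -4 -> confirmed correct
step 3: x = 3*(-4) + (-1)*(-1) + (1) = -10 -> exactly as logged
step 4: x = 3*(-10) + (-1)*(-4) + (1) = -25 -> confirmed correct
step 5: x = 3*(-25) + (-1)*(-10) + (1) = -64 -> verified
step 6: x = 3*(-64) + (-1)*(-25) + (1) = -166 -> verified
step 7: x = 3*(-166) + (-1)*(-64) + (1) = -433 -> no discrepancy
step 8: x = 3*(-433) + (-1)*(-166) + (1) = -1132 -> in agreement
step 9: x = 3*(-1132) + (-1)*(-433) + (1) = -2962 -> matches
step 10: x = 3*(-2962) + (-1)*(-1132) + (1) = -7753 -> consistent with the log
All entries verified; no error found.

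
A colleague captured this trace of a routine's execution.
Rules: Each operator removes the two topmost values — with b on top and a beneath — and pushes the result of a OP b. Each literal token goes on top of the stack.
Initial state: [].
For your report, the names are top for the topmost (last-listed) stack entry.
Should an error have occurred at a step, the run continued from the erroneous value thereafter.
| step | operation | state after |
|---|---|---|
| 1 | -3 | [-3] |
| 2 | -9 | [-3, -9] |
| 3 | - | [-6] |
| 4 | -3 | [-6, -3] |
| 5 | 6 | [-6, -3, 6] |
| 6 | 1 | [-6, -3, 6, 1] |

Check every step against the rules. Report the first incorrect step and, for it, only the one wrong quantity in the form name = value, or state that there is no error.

step 3, top = 6

Recomputing the run from the initial state:
step 1: [-3]
step 2: [-3, -9]
step 3: [6]
step 4: [6, -3]
step 5: [6, -3, 6]
step 6: [6, -3, 6, 1]
The first disagreement with the trace is at step 3, where the value should be top = 6.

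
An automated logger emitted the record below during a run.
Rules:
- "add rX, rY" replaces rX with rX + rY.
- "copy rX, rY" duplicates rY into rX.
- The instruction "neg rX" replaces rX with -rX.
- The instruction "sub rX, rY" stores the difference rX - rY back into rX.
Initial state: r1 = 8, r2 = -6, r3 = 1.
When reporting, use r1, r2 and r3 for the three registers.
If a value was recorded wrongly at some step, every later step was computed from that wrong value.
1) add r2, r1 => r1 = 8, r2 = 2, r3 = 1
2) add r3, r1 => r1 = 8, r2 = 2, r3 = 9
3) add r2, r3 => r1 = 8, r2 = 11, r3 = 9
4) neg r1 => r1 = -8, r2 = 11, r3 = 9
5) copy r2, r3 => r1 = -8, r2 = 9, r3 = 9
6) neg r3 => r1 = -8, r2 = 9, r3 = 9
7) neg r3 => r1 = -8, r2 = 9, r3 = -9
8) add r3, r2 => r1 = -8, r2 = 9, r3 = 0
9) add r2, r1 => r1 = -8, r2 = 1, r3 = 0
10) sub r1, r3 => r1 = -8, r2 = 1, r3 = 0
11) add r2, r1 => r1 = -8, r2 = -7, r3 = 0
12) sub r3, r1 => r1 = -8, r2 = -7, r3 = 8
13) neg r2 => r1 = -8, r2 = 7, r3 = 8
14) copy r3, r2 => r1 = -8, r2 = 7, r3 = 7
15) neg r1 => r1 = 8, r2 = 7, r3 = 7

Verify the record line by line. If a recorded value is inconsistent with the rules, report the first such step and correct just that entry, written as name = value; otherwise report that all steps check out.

step 6, r3 = -9

1. r2 = -6 + 8 = 2 (checks out)
2. r3 = 1 + 8 = 9 (matches)
3. r2 = 2 + 9 = 11 (verified)
4. r1 = -(8) = -8 (agrees with the record)
5. r2 = 9 (checks out)
6. r3 = -(9) = -9 (the entry is off here)
That makes step 6 the first incorrect line — r3 = -9 is what it should show.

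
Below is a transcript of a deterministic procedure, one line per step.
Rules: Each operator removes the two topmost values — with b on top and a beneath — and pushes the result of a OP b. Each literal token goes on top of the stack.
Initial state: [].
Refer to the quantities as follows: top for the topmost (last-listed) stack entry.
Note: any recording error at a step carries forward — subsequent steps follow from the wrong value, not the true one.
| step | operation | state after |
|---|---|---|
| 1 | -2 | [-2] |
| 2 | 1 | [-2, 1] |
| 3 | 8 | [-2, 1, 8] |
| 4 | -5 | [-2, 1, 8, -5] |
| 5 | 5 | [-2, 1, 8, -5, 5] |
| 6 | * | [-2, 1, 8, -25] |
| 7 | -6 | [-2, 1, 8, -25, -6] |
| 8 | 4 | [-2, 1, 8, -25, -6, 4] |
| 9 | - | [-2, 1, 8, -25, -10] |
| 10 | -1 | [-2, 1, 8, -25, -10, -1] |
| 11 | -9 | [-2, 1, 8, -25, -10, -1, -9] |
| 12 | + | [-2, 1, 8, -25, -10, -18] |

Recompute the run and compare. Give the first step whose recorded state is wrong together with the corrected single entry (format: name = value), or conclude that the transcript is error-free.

Recomputing the run from the initial state:
step 1: [-2]
step 2: [-2, 1]
step 3: [-2, 1, 8]
step 4: [-2, 1, 8, -5]
step 5: [-2, 1, 8, -5, 5]
step 6: [-2, 1, 8, -25]
step 7: [-2, 1, 8, -25, -6]
step 8: [-2, 1, 8, -25, -6, 4]
step 9: [-2, 1, 8, -25, -10]
step 10: [-2, 1, 8, -25, -10, -1]
step 11: [-2, 1, 8, -25, -10, -1, -9]
step 12: [-2, 1, 8, -25, -10, -10]
The first disagreement with the transcript is at step 12, where the value should be top = -10.

step 12, top = -10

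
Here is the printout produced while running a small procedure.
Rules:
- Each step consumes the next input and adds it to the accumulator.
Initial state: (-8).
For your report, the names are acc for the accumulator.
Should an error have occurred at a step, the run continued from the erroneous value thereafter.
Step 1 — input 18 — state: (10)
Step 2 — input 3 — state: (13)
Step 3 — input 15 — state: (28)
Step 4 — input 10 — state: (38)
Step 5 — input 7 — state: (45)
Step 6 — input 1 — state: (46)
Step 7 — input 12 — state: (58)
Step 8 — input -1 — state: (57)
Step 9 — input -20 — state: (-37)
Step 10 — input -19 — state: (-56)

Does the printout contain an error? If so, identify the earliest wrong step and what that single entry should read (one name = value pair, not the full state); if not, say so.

Recomputing the run from the initial state:
step 1: acc = 10
step 2: acc = 13
step 3: acc = 28
step 4: acc = 38
step 5: acc = 45
step 6: acc = 46
step 7: acc = 58
step 8: acc = 57
step 9: acc = 37
step 10: acc = 18
The first disagreement with the printout is at step 9, where the value should be acc = 37.

step 9, acc = 37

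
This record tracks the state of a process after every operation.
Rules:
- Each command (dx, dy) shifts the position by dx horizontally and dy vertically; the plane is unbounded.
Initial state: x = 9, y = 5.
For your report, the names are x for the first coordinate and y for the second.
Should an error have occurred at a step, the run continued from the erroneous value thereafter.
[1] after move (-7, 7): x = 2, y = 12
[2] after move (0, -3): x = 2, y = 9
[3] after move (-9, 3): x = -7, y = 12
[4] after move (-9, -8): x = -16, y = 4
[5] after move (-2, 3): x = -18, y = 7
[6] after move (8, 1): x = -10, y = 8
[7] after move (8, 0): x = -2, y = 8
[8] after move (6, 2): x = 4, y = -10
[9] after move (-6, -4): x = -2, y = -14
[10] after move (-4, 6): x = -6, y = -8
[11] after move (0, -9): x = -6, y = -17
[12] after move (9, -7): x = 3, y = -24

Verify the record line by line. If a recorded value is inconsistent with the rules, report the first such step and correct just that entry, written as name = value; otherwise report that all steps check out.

step 8, y = 10

Step 1: x = 9 + (-7) = 2, y = 5 + (7) = 12 — matches.
Step 2: x = 2 + (0) = 2, y = 12 + (-3) = 9 — in agreement.
Step 3: x = 2 + (-9) = -7, y = 9 + (3) = 12 — verified.
Step 4: x = -7 + (-9) = -16, y = 12 + (-8) = 4 — no discrepancy.
Step 5: x = -16 + (-2) = -18, y = 4 + (3) = 7 — agrees with the record.
Step 6: x = -18 + (8) = -10, y = 7 + (1) = 8 — agrees with the record.
Step 7: x = -10 + (8) = -2, y = 8 + (0) = 8 — no discrepancy.
Step 8: x = -2 + (6) = 4, y = 8 + (2) = 10 — this is not what the record shows.
First incorrect step: 8; the correct value is y = 10.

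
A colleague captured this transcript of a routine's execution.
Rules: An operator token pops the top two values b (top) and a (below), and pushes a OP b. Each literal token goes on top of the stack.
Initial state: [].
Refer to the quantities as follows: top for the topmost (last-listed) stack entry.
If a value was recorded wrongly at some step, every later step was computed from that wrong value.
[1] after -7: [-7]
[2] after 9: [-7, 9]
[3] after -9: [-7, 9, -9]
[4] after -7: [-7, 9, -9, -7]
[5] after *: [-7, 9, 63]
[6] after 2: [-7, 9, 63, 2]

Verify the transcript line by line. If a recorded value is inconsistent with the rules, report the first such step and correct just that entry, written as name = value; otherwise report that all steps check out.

no error

Recomputing the run from the initial state:
step 1: [-7]
step 2: [-7, 9]
step 3: [-7, 9, -9]
step 4: [-7, 9, -9, -7]
step 5: [-7, 9, 63]
step 6: [-7, 9, 63, 2]
This matches the transcript at every step.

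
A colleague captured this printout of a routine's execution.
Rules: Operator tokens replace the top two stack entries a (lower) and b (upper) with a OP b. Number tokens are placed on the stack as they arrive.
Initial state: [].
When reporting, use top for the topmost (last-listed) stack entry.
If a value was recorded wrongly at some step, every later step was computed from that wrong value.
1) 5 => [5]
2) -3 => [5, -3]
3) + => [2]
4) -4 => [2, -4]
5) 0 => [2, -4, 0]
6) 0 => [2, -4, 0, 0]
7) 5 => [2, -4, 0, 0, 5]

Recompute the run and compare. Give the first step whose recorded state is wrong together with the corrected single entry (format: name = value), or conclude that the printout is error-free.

1. push 5: top = 5 (confirmed correct)
2. push -3: top = -3 (in agreement)
3. 5 + -3 = 2 (matches)
4. push -4: top = -4 (consistent with the printout)
5. push 0: top = 0 (verified)
6. push 0: top = 0 (same as recorded)
7. push 5: top = 5 (matches)
The whole run recomputes cleanly — no discrepancies.

no error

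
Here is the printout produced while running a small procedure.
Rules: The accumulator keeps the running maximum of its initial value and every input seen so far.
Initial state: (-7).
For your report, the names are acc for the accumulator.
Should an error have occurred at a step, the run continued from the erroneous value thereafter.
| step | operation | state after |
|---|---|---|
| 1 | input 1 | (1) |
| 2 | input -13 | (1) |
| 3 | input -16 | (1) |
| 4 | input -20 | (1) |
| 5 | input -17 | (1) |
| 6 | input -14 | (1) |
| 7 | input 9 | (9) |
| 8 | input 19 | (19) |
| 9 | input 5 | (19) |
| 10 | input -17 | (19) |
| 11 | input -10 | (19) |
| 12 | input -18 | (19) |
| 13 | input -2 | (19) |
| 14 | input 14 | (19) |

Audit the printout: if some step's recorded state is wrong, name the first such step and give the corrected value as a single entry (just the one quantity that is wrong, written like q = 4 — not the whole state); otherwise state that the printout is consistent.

step 1: acc = max(-7, 1) = 1 -> checks out
step 2: acc = max(1, -13) = 1 -> matches
step 3: acc = max(1, -16) = 1 -> verified
step 4: acc = max(1, -20) = 1 -> agrees with the printout
step 5: acc = max(1, -17) = 1 -> agrees with the printout
step 6: acc = max(1, -14) = 1 -> checks out
step 7: acc = max(1, 9) = 9 -> matches
step 8: acc = max(9, 19) = 19 -> same as recorded
step 9: acc = max(19, 5) = 19 -> verified
step 10: acc = max(19, -17) = 19 -> checks out
step 11: acc = max(19, -10) = 19 -> exactly as logged
step 12: acc = max(19, -18) = 19 -> confirmed correct
step 13: acc = max(19, -2) = 19 -> checks out
step 14: acc = max(19, 14) = 19 -> exactly as logged
All steps check out; nothing to correct.

no error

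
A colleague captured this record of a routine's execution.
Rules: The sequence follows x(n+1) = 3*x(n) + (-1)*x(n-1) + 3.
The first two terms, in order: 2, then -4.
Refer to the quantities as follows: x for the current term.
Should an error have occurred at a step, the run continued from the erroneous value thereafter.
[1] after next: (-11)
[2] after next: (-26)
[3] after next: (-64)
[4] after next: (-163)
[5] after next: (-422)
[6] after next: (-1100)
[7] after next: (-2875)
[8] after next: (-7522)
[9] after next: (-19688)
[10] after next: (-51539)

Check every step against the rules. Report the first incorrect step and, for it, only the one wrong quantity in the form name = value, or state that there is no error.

step 1: x = 3*(-4) + (-1)*(2) + (3) = -11 -> matches
step 2: x = 3*(-11) + (-1)*(-4) + (3) = -26 -> exactly as logged
step 3: x = 3*(-26) + (-1)*(-11) + (3) = -64 -> exactly as logged
step 4: x = 3*(-64) + (-1)*(-26) + (3) = -163 -> confirmed correct
step 5: x = 3*(-163) + (-1)*(-64) + (3) = -422 -> matches
step 6: x = 3*(-422) + (-1)*(-163) + (3) = -1100 -> confirmed correct
step 7: x = 3*(-1100) + (-1)*(-422) + (3) = -2875 -> exactly as logged
step 8: x = 3*(-2875) + (-1)*(-1100) + (3) = -7522 -> no discrepancy
step 9: x = 3*(-7522) + (-1)*(-2875) + (3) = -19688 -> matches
step 10: x = 3*(-19688) + (-1)*(-7522) + (3) = -51539 -> same as recorded
No step deviates from the rules.

no error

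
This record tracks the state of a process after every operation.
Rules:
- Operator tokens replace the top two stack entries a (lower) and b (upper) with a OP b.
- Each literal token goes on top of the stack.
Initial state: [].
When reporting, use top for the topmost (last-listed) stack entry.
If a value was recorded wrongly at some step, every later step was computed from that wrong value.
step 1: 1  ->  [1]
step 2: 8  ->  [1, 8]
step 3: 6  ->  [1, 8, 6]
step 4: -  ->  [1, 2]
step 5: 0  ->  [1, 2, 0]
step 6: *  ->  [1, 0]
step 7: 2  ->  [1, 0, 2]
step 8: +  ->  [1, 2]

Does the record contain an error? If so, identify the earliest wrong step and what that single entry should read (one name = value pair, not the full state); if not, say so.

Step 1: push 1: top = 1 — same as recorded.
Step 2: push 8: top = 8 — matches.
Step 3: push 6: top = 6 — verified.
Step 4: 8 - 6 = 2 — consistent with the record.
Step 5: push 0: top = 0 — no discrepancy.
Step 6: 2 * 0 = 0 — exactly as logged.
Step 7: push 2: top = 2 — consistent with the record.
Step 8: 0 + 2 = 2 — confirmed correct.
The whole run recomputes cleanly — no discrepancies.

no error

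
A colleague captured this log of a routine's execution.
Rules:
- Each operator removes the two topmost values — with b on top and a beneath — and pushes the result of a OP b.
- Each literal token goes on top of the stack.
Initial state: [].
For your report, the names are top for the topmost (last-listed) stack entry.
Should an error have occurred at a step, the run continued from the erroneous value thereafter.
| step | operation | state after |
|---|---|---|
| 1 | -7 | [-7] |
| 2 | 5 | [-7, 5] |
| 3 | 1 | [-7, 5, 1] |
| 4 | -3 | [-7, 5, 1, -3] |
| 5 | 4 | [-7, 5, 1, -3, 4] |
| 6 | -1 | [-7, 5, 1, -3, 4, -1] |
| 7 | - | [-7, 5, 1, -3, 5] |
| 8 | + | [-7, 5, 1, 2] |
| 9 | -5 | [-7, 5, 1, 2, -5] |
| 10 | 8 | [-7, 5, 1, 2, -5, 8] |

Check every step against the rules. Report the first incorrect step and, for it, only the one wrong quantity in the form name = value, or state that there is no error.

Recomputing the run from the initial state:
step 1: [-7]
step 2: [-7, 5]
step 3: [-7, 5, 1]
step 4: [-7, 5, 1, -3]
step 5: [-7, 5, 1, -3, 4]
step 6: [-7, 5, 1, -3, 4, -1]
step 7: [-7, 5, 1, -3, 5]
step 8: [-7, 5, 1, 2]
step 9: [-7, 5, 1, 2, -5]
step 10: [-7, 5, 1, 2, -5, 8]
This matches the log at every step.

no error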